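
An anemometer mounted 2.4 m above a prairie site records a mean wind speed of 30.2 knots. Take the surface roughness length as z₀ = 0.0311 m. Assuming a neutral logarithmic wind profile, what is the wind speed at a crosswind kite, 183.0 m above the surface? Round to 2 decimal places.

60.32 knots

Log law: V(z) ∝ ln(z/z₀), so V₂/V₁ = ln(z₂/z₀) / ln(z₁/z₀).
ln(183.0/0.0311) = 8.6800, ln(2.4/0.0311) = 4.3460
V₂ = 30.2 × 8.6800/4.3460 = 30.2 × 1.9972 = 60.3166 knots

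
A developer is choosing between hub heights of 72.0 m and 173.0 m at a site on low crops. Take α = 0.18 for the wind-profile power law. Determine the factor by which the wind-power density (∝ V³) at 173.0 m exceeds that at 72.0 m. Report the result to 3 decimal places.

1.605

Speed ratio: V_B/V_A = (z_B/z_A)^α = (173.0/72.0)^0.18 = (2.4028)^0.18 = 1.17092
Power-density ratio: P_B/P_A = (V_B/V_A)³ = (1.17092)³ = 1.60541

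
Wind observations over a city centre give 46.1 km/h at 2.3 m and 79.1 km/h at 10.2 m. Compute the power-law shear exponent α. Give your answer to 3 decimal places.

α ≈ 0.362

Power law: V₂/V₁ = (z₂/z₁)^α ⇒ α = ln(V₂/V₁) / ln(z₂/z₁)
α = ln(79.1/46.1) / ln(10.2/2.3) = ln(1.7158) / ln(4.4348)
  = 0.53990 / 1.48948 = 0.36248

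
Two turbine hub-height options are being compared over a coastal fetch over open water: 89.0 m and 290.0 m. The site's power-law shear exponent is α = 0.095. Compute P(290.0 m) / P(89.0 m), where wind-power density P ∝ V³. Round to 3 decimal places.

Speed ratio: V_B/V_A = (z_B/z_A)^α = (290.0/89.0)^0.095 = (3.2584)^0.095 = 1.11876
Power-density ratio: P_B/P_A = (V_B/V_A)³ = (1.11876)³ = 1.40026

1.400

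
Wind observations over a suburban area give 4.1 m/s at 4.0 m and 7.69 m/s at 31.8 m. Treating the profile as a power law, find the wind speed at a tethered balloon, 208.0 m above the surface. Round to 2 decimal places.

First find α: α = ln(V₂/V₁)/ln(z₂/z₁) = ln(7.69/4.1)/ln(31.8/4.0) = 0.62893/2.07317 = 0.3034
Extrapolate from 31.8 m to 208.0 m: V₃ = 7.69 × (208.0/31.8)^0.3034 = 7.69 × 1.7678 = 13.5945 m/s

13.59 m/s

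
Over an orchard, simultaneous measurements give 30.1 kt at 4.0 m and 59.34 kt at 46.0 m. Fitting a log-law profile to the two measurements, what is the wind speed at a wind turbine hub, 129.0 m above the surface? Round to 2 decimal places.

71.69 kt

Log law: V ∝ ln(z/z₀). From the pair, with r = V₁/V₂ = 0.50725,
ln z₀ = (ln z₁ − r·ln z₂)/(1 − r) = (1.3863 − 0.50725×3.8286)/0.49275 = -1.1279 → z₀ = 0.3237 m
V₃ = V₁ · ln(z₃/z₀)/ln(z₁/z₀) = 30.1 × 5.9877/2.5142 = 71.6853 kt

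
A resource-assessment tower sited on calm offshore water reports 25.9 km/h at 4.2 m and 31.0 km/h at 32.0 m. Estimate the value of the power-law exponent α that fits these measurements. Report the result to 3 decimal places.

α ≈ 0.089

Power law: V₂/V₁ = (z₂/z₁)^α ⇒ α = ln(V₂/V₁) / ln(z₂/z₁)
α = ln(31.0/25.9) / ln(32.0/4.2) = ln(1.1969) / ln(7.6190)
  = 0.17974 / 2.03065 = 0.08852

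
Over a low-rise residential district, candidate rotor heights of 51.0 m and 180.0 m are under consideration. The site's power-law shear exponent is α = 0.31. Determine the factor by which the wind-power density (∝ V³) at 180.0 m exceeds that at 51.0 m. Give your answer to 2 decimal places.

Speed ratio: V_B/V_A = (z_B/z_A)^α = (180.0/51.0)^0.31 = (3.5294)^0.31 = 1.47839
Power-density ratio: P_B/P_A = (V_B/V_A)³ = (1.47839)³ = 3.23119

3.23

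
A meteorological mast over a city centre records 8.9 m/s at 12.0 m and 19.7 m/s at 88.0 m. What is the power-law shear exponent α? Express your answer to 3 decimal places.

Power law: V₂/V₁ = (z₂/z₁)^α ⇒ α = ln(V₂/V₁) / ln(z₂/z₁)
α = ln(19.7/8.9) / ln(88.0/12.0) = ln(2.2135) / ln(7.3333)
  = 0.79457 / 1.99243 = 0.39879

α ≈ 0.399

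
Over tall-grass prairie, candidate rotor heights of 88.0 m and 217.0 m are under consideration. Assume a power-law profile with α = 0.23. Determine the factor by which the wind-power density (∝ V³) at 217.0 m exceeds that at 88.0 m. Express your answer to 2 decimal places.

1.86

Speed ratio: V_B/V_A = (z_B/z_A)^α = (217.0/88.0)^0.23 = (2.4659)^0.23 = 1.23071
Power-density ratio: P_B/P_A = (V_B/V_A)³ = (1.23071)³ = 1.86408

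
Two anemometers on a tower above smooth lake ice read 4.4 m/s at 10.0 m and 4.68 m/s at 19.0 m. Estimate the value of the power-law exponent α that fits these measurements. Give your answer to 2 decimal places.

Power law: V₂/V₁ = (z₂/z₁)^α ⇒ α = ln(V₂/V₁) / ln(z₂/z₁)
α = ln(4.68/4.4) / ln(19.0/10.0) = ln(1.0636) / ln(1.9000)
  = 0.06169 / 0.64185 = 0.09612

α ≈ 0.10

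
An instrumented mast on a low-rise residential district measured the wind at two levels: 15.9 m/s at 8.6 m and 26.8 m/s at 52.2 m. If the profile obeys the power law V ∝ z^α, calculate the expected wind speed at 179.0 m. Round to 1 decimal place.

38.3 m/s

First find α: α = ln(V₂/V₁)/ln(z₂/z₁) = ln(26.8/15.9)/ln(52.2/8.6) = 0.52208/1.80332 = 0.2895
Extrapolate from 52.2 m to 179.0 m: V₃ = 26.8 × (179.0/52.2)^0.2895 = 26.8 × 1.4287 = 38.2892 m/s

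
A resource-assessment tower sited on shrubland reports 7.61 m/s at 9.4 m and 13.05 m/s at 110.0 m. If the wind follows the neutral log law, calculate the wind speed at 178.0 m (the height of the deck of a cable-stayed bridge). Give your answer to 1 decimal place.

14.1 m/s

Log law: V ∝ ln(z/z₀). From the pair, with r = V₁/V₂ = 0.58314,
ln z₀ = (ln z₁ − r·ln z₂)/(1 − r) = (2.2407 − 0.58314×4.7005)/0.41686 = -1.2003 → z₀ = 0.3011 m
V₃ = V₁ · ln(z₃/z₀)/ln(z₁/z₀) = 7.61 × 6.3820/3.4410 = 14.1144 m/s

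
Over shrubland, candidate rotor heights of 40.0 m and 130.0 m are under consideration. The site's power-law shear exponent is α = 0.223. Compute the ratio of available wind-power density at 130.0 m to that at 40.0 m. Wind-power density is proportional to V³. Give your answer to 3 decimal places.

2.200

Speed ratio: V_B/V_A = (z_B/z_A)^α = (130.0/40.0)^0.223 = (3.2500)^0.223 = 1.30062
Power-density ratio: P_B/P_A = (V_B/V_A)³ = (1.30062)³ = 2.20014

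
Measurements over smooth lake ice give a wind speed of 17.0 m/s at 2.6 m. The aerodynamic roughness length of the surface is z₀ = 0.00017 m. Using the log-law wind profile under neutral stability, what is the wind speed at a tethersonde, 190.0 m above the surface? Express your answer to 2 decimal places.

Log law: V(z) ∝ ln(z/z₀), so V₂/V₁ = ln(z₂/z₀) / ln(z₁/z₀).
ln(190.0/0.00017) = 13.9267, ln(2.6/0.00017) = 9.6352
V₂ = 17.0 × 13.9267/9.6352 = 17.0 × 1.4454 = 24.5718 m/s

24.57 m/s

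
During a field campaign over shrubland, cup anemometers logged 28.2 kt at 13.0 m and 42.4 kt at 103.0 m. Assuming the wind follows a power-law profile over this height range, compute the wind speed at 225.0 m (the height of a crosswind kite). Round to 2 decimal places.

First find α: α = ln(V₂/V₁)/ln(z₂/z₁) = ln(42.4/28.2)/ln(103.0/13.0) = 0.40783/2.06978 = 0.1970
Extrapolate from 103.0 m to 225.0 m: V₃ = 42.4 × (225.0/103.0)^0.1970 = 42.4 × 1.1664 = 49.4572 kt

49.46 kt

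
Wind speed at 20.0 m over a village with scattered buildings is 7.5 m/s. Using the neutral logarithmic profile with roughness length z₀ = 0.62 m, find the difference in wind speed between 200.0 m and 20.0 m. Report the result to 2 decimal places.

Log law: V₂ = V₁ · ln(z₂/z₀)/ln(z₁/z₀) = 7.5 × 5.7764/3.4738 = 12.4714 m/s
ΔV = 12.4714 − 7.5 = 4.9714 m/s

4.97 m/s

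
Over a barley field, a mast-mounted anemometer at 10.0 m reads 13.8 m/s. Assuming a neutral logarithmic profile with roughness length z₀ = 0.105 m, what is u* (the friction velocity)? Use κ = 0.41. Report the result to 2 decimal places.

Log law: V(z) = (u*/κ) · ln(z/z₀) ⇒ u* = κ · V / ln(z/z₀)
u* = 0.41 × 13.8 / ln(10.0/0.105) = 0.41 × 13.8 / 4.5564
   = 5.6580 / 4.5564 = 1.2418 m/s

u* ≈ 1.24 m/s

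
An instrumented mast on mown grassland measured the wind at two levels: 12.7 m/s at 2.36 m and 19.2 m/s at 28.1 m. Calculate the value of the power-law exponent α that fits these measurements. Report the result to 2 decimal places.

Power law: V₂/V₁ = (z₂/z₁)^α ⇒ α = ln(V₂/V₁) / ln(z₂/z₁)
α = ln(19.2/12.7) / ln(28.1/2.36) = ln(1.5118) / ln(11.9068)
  = 0.41331 / 2.47711 = 0.16685

α ≈ 0.17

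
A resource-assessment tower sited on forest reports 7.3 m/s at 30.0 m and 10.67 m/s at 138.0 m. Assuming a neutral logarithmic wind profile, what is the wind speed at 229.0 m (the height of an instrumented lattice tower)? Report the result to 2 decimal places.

11.79 m/s

Log law: V ∝ ln(z/z₀). From the pair, with r = V₁/V₂ = 0.68416,
ln z₀ = (ln z₁ − r·ln z₂)/(1 − r) = (3.4012 − 0.68416×4.9273)/0.31584 = 0.0955 → z₀ = 1.100 m
V₃ = V₁ · ln(z₃/z₀)/ln(z₁/z₀) = 7.3 × 5.3382/3.3057 = 11.7884 m/s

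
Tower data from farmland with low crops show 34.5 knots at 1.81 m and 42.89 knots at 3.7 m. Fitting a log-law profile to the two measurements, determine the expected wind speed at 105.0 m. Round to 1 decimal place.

Log law: V ∝ ln(z/z₀). From the pair, with r = V₁/V₂ = 0.80438,
ln z₀ = (ln z₁ − r·ln z₂)/(1 − r) = (0.5933 − 0.80438×1.3083)/0.19562 = -2.3468 → z₀ = 0.09567 m
V₃ = V₁ · ln(z₃/z₀)/ln(z₁/z₀) = 34.5 × 7.0008/2.9401 = 82.1482 knots

82.1 knots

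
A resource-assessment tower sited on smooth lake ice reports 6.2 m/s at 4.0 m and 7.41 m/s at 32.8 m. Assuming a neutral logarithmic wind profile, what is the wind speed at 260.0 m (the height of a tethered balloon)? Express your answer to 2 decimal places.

8.60 m/s

Log law: V ∝ ln(z/z₀). From the pair, with r = V₁/V₂ = 0.83671,
ln z₀ = (ln z₁ − r·ln z₂)/(1 − r) = (1.3863 − 0.83671×3.4904)/0.16329 = -9.3952 → z₀ = 0.00008312 m
V₃ = V₁ · ln(z₃/z₀)/ln(z₁/z₀) = 6.2 × 14.9559/10.7815 = 8.6005 m/s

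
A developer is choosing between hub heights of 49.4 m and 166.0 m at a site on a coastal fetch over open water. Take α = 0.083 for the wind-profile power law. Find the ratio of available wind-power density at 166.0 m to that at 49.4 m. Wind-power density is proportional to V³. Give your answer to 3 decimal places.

Speed ratio: V_B/V_A = (z_B/z_A)^α = (166.0/49.4)^0.083 = (3.3603)^0.083 = 1.10583
Power-density ratio: P_B/P_A = (V_B/V_A)³ = (1.10583)³ = 1.35229

1.352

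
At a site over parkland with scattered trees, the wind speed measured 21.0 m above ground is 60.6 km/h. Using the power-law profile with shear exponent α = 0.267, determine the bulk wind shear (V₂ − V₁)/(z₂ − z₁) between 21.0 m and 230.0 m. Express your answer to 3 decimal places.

Power law: V₂ = V₁ · (z₂/z₁)^α = 60.6 × (10.9524)^0.267 = 114.8210 km/h
ΔV/Δz = (114.8210 − 60.6)/(230.0 − 21.0) = 54.2210/209.0000 = 0.25943 km/h/m

0.259 km/h/m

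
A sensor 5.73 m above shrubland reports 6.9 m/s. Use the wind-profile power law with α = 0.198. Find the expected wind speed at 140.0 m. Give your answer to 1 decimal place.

13.0 m/s

Power-law profile: V₂ = V₁ · (z₂/z₁)^α
V₂ = 6.9 × (140.0/5.73)^0.198 = 6.9 × (24.4328)^0.198
    = 6.9 × 1.8829 = 12.9918 m/s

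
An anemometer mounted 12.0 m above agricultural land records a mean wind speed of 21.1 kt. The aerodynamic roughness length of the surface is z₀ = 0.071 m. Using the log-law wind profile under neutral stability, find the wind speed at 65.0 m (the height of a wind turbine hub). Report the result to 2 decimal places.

Log law: V(z) ∝ ln(z/z₀), so V₂/V₁ = ln(z₂/z₀) / ln(z₁/z₀).
ln(65.0/0.071) = 6.8195, ln(12.0/0.071) = 5.1300
V₂ = 21.1 × 6.8195/5.1300 = 21.1 × 1.3293 = 28.0490 kt

28.05 kt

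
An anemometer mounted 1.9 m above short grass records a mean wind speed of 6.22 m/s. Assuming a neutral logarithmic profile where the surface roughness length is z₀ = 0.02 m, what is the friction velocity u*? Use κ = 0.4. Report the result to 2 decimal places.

u* ≈ 0.55 m/s

Log law: V(z) = (u*/κ) · ln(z/z₀) ⇒ u* = κ · V / ln(z/z₀)
u* = 0.4 × 6.22 / ln(1.9/0.02) = 0.4 × 6.22 / 4.5539
   = 2.4880 / 4.5539 = 0.5463 m/s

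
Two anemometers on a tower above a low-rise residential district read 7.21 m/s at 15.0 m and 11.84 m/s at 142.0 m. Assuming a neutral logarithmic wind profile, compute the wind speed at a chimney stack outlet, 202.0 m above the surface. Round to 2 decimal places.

Log law: V ∝ ln(z/z₀). From the pair, with r = V₁/V₂ = 0.60895,
ln z₀ = (ln z₁ − r·ln z₂)/(1 − r) = (2.7081 − 0.60895×4.9558)/0.39105 = -0.7923 → z₀ = 0.4528 m
V₃ = V₁ · ln(z₃/z₀)/ln(z₁/z₀) = 7.21 × 6.1005/3.5003 = 12.5660 m/s

12.57 m/s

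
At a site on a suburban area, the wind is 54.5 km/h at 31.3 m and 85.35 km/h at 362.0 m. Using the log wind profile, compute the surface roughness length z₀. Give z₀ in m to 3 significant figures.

z₀ ≈ 0.414 m

Log law: V(z) ∝ ln(z/z₀). With r = V₁/V₂ = 54.5/85.35 = 0.63855,
r · ln(z₂/z₀) = ln(z₁/z₀) ⇒ ln z₀ = (ln z₁ − r·ln z₂)/(1 − r)
ln z₀ = (3.44362 − 0.63855×5.89164) / 0.36145 = -0.8811
z₀ = exp(-0.8811) = 0.4143 m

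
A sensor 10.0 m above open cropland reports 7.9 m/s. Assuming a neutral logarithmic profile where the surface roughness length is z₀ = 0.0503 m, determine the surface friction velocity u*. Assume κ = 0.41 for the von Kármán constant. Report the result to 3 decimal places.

u* ≈ 0.612 m/s

Log law: V(z) = (u*/κ) · ln(z/z₀) ⇒ u* = κ · V / ln(z/z₀)
u* = 0.41 × 7.9 / ln(10.0/0.0503) = 0.41 × 7.9 / 5.2923
   = 3.2390 / 5.2923 = 0.6120 m/s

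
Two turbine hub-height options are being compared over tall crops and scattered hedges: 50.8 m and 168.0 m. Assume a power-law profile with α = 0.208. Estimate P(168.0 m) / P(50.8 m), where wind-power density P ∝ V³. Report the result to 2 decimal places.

Speed ratio: V_B/V_A = (z_B/z_A)^α = (168.0/50.8)^0.208 = (3.3071)^0.208 = 1.28246
Power-density ratio: P_B/P_A = (V_B/V_A)³ = (1.28246)³ = 2.10928

2.11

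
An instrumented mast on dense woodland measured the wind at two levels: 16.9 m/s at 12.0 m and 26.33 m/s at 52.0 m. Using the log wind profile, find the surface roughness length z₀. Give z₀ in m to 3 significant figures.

Log law: V(z) ∝ ln(z/z₀). With r = V₁/V₂ = 16.9/26.33 = 0.64185,
r · ln(z₂/z₀) = ln(z₁/z₀) ⇒ ln z₀ = (ln z₁ − r·ln z₂)/(1 − r)
ln z₀ = (2.48491 − 0.64185×3.95124) / 0.35815 = -0.1430
z₀ = exp(-0.1430) = 0.8668 m

z₀ ≈ 0.867 m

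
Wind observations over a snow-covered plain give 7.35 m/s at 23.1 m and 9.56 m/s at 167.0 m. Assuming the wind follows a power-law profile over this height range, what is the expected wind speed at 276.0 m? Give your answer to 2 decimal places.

First find α: α = ln(V₂/V₁)/ln(z₂/z₁) = ln(9.56/7.35)/ln(167.0/23.1) = 0.26289/1.97816 = 0.1329
Extrapolate from 167.0 m to 276.0 m: V₃ = 9.56 × (276.0/167.0)^0.1329 = 9.56 × 1.0690 = 10.2201 m/s

10.22 m/s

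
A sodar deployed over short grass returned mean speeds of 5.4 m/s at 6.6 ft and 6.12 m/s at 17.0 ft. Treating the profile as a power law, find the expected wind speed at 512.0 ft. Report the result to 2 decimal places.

First find α: α = ln(V₂/V₁)/ln(z₂/z₁) = ln(6.12/5.4)/ln(17.0/6.6) = 0.12516/0.94614 = 0.1323
Extrapolate from 17.0 ft to 512.0 ft: V₃ = 6.12 × (512.0/17.0)^0.1323 = 6.12 × 1.5690 = 9.6024 m/s

9.60 m/s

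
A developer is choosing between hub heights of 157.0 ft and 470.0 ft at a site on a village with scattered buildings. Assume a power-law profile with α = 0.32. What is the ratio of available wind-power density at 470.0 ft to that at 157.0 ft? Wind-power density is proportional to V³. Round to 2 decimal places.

2.87

Speed ratio: V_B/V_A = (z_B/z_A)^α = (470.0/157.0)^0.32 = (2.9936)^0.32 = 1.42031
Power-density ratio: P_B/P_A = (V_B/V_A)³ = (1.42031)³ = 2.86517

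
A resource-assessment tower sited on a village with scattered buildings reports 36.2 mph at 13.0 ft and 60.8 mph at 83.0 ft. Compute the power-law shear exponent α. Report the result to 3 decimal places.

Power law: V₂/V₁ = (z₂/z₁)^α ⇒ α = ln(V₂/V₁) / ln(z₂/z₁)
α = ln(60.8/36.2) / ln(83.0/13.0) = ln(1.6796) / ln(6.3846)
  = 0.51853 / 1.85389 = 0.27970

α ≈ 0.280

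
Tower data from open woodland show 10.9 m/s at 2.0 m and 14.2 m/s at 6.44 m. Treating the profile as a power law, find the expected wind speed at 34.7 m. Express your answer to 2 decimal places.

First find α: α = ln(V₂/V₁)/ln(z₂/z₁) = ln(14.2/10.9)/ln(6.44/2.0) = 0.26448/1.16938 = 0.2262
Extrapolate from 6.44 m to 34.7 m: V₃ = 14.2 × (34.7/6.44)^0.2262 = 14.2 × 1.4636 = 20.7835 m/s

20.78 m/s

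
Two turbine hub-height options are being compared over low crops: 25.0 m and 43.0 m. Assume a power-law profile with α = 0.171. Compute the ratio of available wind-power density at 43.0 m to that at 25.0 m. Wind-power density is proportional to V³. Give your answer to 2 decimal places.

Speed ratio: V_B/V_A = (z_B/z_A)^α = (43.0/25.0)^0.171 = (1.7200)^0.171 = 1.09717
Power-density ratio: P_B/P_A = (V_B/V_A)³ = (1.09717)³ = 1.32077

1.32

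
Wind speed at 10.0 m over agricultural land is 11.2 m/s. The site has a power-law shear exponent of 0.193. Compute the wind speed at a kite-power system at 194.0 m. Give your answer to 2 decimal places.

19.85 m/s

Power-law profile: V₂ = V₁ · (z₂/z₁)^α
V₂ = 11.2 × (194.0/10.0)^0.193 = 11.2 × (19.4000)^0.193
    = 11.2 × 1.7723 = 19.8501 m/s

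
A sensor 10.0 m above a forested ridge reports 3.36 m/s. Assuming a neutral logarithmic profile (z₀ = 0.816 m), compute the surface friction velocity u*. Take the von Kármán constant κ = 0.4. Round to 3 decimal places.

u* ≈ 0.536 m/s

Log law: V(z) = (u*/κ) · ln(z/z₀) ⇒ u* = κ · V / ln(z/z₀)
u* = 0.4 × 3.36 / ln(10.0/0.816) = 0.4 × 3.36 / 2.5059
   = 1.3440 / 2.5059 = 0.5363 m/s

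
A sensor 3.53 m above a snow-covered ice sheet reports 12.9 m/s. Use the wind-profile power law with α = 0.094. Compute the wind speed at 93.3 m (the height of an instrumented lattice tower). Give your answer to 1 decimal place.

17.5 m/s

Power-law profile: V₂ = V₁ · (z₂/z₁)^α
V₂ = 12.9 × (93.3/3.53)^0.094 = 12.9 × (26.4306)^0.094
    = 12.9 × 1.3604 = 17.5496 m/s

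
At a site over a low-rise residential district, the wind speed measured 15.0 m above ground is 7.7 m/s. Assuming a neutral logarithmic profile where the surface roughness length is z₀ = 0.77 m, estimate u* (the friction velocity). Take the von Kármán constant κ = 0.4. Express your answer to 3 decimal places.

Log law: V(z) = (u*/κ) · ln(z/z₀) ⇒ u* = κ · V / ln(z/z₀)
u* = 0.4 × 7.7 / ln(15.0/0.77) = 0.4 × 7.7 / 2.9694
   = 3.0800 / 2.9694 = 1.0372 m/s

u* ≈ 1.037 m/s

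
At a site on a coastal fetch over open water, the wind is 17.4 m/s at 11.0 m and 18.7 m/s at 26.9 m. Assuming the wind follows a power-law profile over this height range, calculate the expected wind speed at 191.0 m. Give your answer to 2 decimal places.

First find α: α = ln(V₂/V₁)/ln(z₂/z₁) = ln(18.7/17.4)/ln(26.9/11.0) = 0.07205/0.89423 = 0.0806
Extrapolate from 26.9 m to 191.0 m: V₃ = 18.7 × (191.0/26.9)^0.0806 = 18.7 × 1.1711 = 21.8995 m/s

21.90 m/s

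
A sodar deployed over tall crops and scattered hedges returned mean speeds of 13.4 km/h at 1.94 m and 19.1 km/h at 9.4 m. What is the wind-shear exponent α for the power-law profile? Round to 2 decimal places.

Power law: V₂/V₁ = (z₂/z₁)^α ⇒ α = ln(V₂/V₁) / ln(z₂/z₁)
α = ln(19.1/13.4) / ln(9.4/1.94) = ln(1.4254) / ln(4.8454)
  = 0.35443 / 1.57802 = 0.22461

α ≈ 0.22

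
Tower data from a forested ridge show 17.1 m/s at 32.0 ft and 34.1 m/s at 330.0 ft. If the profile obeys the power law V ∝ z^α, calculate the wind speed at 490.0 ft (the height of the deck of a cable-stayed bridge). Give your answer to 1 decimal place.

38.3 m/s

First find α: α = ln(V₂/V₁)/ln(z₂/z₁) = ln(34.1/17.1)/ln(330.0/32.0) = 0.69022/2.33336 = 0.2958
Extrapolate from 330.0 ft to 490.0 ft: V₃ = 34.1 × (490.0/330.0)^0.2958 = 34.1 × 1.1240 = 38.3300 m/s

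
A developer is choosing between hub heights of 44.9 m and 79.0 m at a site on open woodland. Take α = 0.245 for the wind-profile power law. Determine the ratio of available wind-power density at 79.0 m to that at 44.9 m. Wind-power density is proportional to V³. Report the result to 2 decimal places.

Speed ratio: V_B/V_A = (z_B/z_A)^α = (79.0/44.9)^0.245 = (1.7595)^0.245 = 1.14847
Power-density ratio: P_B/P_A = (V_B/V_A)³ = (1.14847)³ = 1.51480

1.51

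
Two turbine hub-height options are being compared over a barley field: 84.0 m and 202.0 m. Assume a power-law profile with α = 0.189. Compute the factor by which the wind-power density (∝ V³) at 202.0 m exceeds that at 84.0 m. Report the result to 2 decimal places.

1.64

Speed ratio: V_B/V_A = (z_B/z_A)^α = (202.0/84.0)^0.189 = (2.4048)^0.189 = 1.18038
Power-density ratio: P_B/P_A = (V_B/V_A)³ = (1.18038)³ = 1.64463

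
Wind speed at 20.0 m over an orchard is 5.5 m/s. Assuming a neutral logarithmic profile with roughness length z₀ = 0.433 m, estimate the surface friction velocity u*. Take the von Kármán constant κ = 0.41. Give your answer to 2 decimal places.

u* ≈ 0.59 m/s

Log law: V(z) = (u*/κ) · ln(z/z₀) ⇒ u* = κ · V / ln(z/z₀)
u* = 0.41 × 5.5 / ln(20.0/0.433) = 0.41 × 5.5 / 3.8327
   = 2.2550 / 3.8327 = 0.5884 m/s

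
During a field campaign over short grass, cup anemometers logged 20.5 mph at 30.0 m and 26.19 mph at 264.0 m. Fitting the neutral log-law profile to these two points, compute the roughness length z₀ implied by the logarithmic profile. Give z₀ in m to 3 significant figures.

z₀ ≈ 0.0119 m

Log law: V(z) ∝ ln(z/z₀). With r = V₁/V₂ = 20.5/26.19 = 0.78274,
r · ln(z₂/z₀) = ln(z₁/z₀) ⇒ ln z₀ = (ln z₁ − r·ln z₂)/(1 − r)
ln z₀ = (3.40120 − 0.78274×5.57595) / 0.21726 = -4.4340
z₀ = exp(-4.4340) = 0.01187 m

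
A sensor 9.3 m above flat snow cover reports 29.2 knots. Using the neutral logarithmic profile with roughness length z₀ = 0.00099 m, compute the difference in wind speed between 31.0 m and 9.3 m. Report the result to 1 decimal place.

3.8 knots

Log law: V₂ = V₁ · ln(z₂/z₀)/ln(z₁/z₀) = 29.2 × 10.3518/9.1478 = 33.0431 knots
ΔV = 33.0431 − 29.2 = 3.8431 knots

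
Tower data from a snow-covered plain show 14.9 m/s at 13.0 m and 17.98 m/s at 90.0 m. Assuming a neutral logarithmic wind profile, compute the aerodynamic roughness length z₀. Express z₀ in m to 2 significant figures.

z₀ ≈ 0.0011 m

Log law: V(z) ∝ ln(z/z₀). With r = V₁/V₂ = 14.9/17.98 = 0.82870,
r · ln(z₂/z₀) = ln(z₁/z₀) ⇒ ln z₀ = (ln z₁ − r·ln z₂)/(1 − r)
ln z₀ = (2.56495 − 0.82870×4.49981) / 0.17130 = -6.7953
z₀ = exp(-6.7953) = 0.001119 m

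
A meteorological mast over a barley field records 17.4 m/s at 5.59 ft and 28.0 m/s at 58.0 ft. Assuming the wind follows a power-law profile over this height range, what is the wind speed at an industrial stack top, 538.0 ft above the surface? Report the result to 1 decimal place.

First find α: α = ln(V₂/V₁)/ln(z₂/z₁) = ln(28.0/17.4)/ln(58.0/5.59) = 0.47573/2.33946 = 0.2034
Extrapolate from 58.0 ft to 538.0 ft: V₃ = 28.0 × (538.0/58.0)^0.2034 = 28.0 × 1.5729 = 44.0424 m/s

44.0 m/s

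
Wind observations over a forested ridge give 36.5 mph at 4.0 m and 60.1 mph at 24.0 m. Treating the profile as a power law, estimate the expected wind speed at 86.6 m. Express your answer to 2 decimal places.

85.90 mph

First find α: α = ln(V₂/V₁)/ln(z₂/z₁) = ln(60.1/36.5)/ln(24.0/4.0) = 0.49870/1.79176 = 0.2783
Extrapolate from 24.0 m to 86.6 m: V₃ = 60.1 × (86.6/24.0)^0.2783 = 60.1 × 1.4293 = 85.8991 mph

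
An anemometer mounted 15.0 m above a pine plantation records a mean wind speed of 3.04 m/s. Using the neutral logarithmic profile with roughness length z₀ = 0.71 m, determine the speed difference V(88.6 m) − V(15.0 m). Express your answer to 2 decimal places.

1.77 m/s

Log law: V₂ = V₁ · ln(z₂/z₀)/ln(z₁/z₀) = 3.04 × 4.8266/3.0505 = 4.8099 m/s
ΔV = 4.8099 − 3.04 = 1.7699 m/s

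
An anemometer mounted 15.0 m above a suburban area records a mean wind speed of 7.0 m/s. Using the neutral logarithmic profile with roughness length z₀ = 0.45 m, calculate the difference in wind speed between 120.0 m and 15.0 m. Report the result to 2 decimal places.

4.15 m/s

Log law: V₂ = V₁ · ln(z₂/z₀)/ln(z₁/z₀) = 7.0 × 5.5860/3.5066 = 11.1511 m/s
ΔV = 11.1511 − 7.0 = 4.1511 m/s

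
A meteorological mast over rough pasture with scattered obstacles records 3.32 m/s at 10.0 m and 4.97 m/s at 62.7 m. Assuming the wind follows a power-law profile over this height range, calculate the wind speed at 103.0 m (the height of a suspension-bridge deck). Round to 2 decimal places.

First find α: α = ln(V₂/V₁)/ln(z₂/z₁) = ln(4.97/3.32)/ln(62.7/10.0) = 0.40346/1.83578 = 0.2198
Extrapolate from 62.7 m to 103.0 m: V₃ = 4.97 × (103.0/62.7)^0.2198 = 4.97 × 1.1153 = 5.5428 m/s

5.54 m/s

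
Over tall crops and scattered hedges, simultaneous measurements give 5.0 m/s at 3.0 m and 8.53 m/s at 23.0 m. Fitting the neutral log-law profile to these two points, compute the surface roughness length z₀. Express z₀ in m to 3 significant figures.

z₀ ≈ 0.168 m

Log law: V(z) ∝ ln(z/z₀). With r = V₁/V₂ = 5.0/8.53 = 0.58617,
r · ln(z₂/z₀) = ln(z₁/z₀) ⇒ ln z₀ = (ln z₁ − r·ln z₂)/(1 − r)
ln z₀ = (1.09861 − 0.58617×3.13549) / 0.41383 = -1.7865
z₀ = exp(-1.7865) = 0.1675 m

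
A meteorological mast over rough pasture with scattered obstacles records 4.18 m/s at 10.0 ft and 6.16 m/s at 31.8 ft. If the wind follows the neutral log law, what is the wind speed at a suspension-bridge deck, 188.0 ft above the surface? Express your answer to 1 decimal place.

Log law: V ∝ ln(z/z₀). From the pair, with r = V₁/V₂ = 0.67857,
ln z₀ = (ln z₁ − r·ln z₂)/(1 − r) = (2.3026 − 0.67857×3.4595)/0.32143 = -0.1397 → z₀ = 0.8696 ft
V₃ = V₁ · ln(z₃/z₀)/ln(z₁/z₀) = 4.18 × 5.3762/2.4423 = 9.2013 m/s

9.2 m/s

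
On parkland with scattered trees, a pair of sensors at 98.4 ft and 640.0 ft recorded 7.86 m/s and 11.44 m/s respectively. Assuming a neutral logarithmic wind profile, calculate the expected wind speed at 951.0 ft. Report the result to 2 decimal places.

12.20 m/s

Log law: V ∝ ln(z/z₀). From the pair, with r = V₁/V₂ = 0.68706,
ln z₀ = (ln z₁ − r·ln z₂)/(1 − r) = (4.5890 − 0.68706×6.4615)/0.31294 = 0.4781 → z₀ = 1.613 ft
V₃ = V₁ · ln(z₃/z₀)/ln(z₁/z₀) = 7.86 × 6.3794/4.1110 = 12.1972 m/s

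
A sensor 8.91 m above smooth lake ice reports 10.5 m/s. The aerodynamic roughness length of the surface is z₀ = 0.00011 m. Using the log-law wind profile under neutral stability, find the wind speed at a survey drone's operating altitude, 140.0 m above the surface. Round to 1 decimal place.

13.1 m/s

Log law: V(z) ∝ ln(z/z₀), so V₂/V₁ = ln(z₂/z₀) / ln(z₁/z₀).
ln(140.0/0.00011) = 14.0567, ln(8.91/0.00011) = 11.3022
V₂ = 10.5 × 14.0567/11.3022 = 10.5 × 1.2437 = 13.0590 m/s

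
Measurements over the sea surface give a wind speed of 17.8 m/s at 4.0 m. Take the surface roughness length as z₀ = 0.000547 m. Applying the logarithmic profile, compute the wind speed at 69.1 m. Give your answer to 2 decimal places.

Log law: V(z) ∝ ln(z/z₀), so V₂/V₁ = ln(z₂/z₀) / ln(z₁/z₀).
ln(69.1/0.000547) = 11.7466, ln(4.0/0.000547) = 8.8974
V₂ = 17.8 × 11.7466/8.8974 = 17.8 × 1.3202 = 23.5002 m/s

23.50 m/s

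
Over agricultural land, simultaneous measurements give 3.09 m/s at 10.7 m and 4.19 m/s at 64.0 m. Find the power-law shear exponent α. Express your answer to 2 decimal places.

α ≈ 0.17

Power law: V₂/V₁ = (z₂/z₁)^α ⇒ α = ln(V₂/V₁) / ln(z₂/z₁)
α = ln(4.19/3.09) / ln(64.0/10.7) = ln(1.3560) / ln(5.9813)
  = 0.30453 / 1.78864 = 0.17026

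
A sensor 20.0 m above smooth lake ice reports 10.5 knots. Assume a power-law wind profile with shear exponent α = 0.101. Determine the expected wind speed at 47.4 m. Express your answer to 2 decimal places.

11.46 knots

Power-law profile: V₂ = V₁ · (z₂/z₁)^α
V₂ = 10.5 × (47.4/20.0)^0.101 = 10.5 × (2.3700)^0.101
    = 10.5 × 1.0911 = 11.4562 knots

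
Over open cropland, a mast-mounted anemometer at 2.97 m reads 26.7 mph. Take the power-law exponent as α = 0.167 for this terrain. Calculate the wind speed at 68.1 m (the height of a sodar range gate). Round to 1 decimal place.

45.1 mph

Power-law profile: V₂ = V₁ · (z₂/z₁)^α
V₂ = 26.7 × (68.1/2.97)^0.167 = 26.7 × (22.9293)^0.167
    = 26.7 × 1.6873 = 45.0502 mph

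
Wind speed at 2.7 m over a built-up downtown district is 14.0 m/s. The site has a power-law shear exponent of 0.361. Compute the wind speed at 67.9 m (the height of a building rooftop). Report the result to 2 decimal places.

44.84 m/s

Power-law profile: V₂ = V₁ · (z₂/z₁)^α
V₂ = 14.0 × (67.9/2.7)^0.361 = 14.0 × (25.1481)^0.361
    = 14.0 × 3.2032 = 44.8447 m/s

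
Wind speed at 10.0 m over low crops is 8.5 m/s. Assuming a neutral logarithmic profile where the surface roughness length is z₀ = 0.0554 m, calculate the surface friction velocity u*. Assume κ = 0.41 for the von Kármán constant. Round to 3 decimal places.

u* ≈ 0.671 m/s

Log law: V(z) = (u*/κ) · ln(z/z₀) ⇒ u* = κ · V / ln(z/z₀)
u* = 0.41 × 8.5 / ln(10.0/0.0554) = 0.41 × 8.5 / 5.1958
   = 3.4850 / 5.1958 = 0.6707 m/s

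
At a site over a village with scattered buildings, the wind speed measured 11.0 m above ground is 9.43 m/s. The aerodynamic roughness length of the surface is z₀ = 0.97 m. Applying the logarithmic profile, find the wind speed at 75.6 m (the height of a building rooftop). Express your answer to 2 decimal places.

Log law: V(z) ∝ ln(z/z₀), so V₂/V₁ = ln(z₂/z₀) / ln(z₁/z₀).
ln(75.6/0.97) = 4.3559, ln(11.0/0.97) = 2.4284
V₂ = 9.43 × 4.3559/2.4284 = 9.43 × 1.7938 = 16.9153 m/s

16.92 m/s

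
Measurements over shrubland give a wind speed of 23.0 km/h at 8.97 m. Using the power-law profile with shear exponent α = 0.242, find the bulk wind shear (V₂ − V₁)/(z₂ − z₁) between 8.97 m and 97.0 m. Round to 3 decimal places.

Power law: V₂ = V₁ · (z₂/z₁)^α = 23.0 × (10.8138)^0.242 = 40.9214 km/h
ΔV/Δz = (40.9214 − 23.0)/(97.0 − 8.97) = 17.9214/88.0300 = 0.20358 km/h/m

0.204 km/h/m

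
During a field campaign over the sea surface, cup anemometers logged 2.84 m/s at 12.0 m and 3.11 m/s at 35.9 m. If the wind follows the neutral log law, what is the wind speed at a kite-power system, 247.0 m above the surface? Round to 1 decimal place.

3.6 m/s

Log law: V ∝ ln(z/z₀). From the pair, with r = V₁/V₂ = 0.91318,
ln z₀ = (ln z₁ − r·ln z₂)/(1 − r) = (2.4849 − 0.91318×3.5807)/0.08682 = -9.0416 → z₀ = 0.0001184 m
V₃ = V₁ · ln(z₃/z₀)/ln(z₁/z₀) = 2.84 × 14.5510/11.5265 = 3.5852 m/s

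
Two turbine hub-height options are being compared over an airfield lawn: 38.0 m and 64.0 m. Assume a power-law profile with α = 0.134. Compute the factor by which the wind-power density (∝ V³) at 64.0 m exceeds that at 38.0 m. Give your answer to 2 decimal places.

Speed ratio: V_B/V_A = (z_B/z_A)^α = (64.0/38.0)^0.134 = (1.6842)^0.134 = 1.07235
Power-density ratio: P_B/P_A = (V_B/V_A)³ = (1.07235)³ = 1.23314

1.23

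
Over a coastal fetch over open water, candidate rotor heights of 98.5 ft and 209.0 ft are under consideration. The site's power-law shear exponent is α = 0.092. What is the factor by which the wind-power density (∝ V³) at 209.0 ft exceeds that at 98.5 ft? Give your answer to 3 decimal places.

1.231

Speed ratio: V_B/V_A = (z_B/z_A)^α = (209.0/98.5)^0.092 = (2.1218)^0.092 = 1.07166
Power-density ratio: P_B/P_A = (V_B/V_A)³ = (1.07166)³ = 1.23076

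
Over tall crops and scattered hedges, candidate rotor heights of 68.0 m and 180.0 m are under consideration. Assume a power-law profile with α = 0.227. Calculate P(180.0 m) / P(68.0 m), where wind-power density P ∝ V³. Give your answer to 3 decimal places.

Speed ratio: V_B/V_A = (z_B/z_A)^α = (180.0/68.0)^0.227 = (2.6471)^0.227 = 1.24729
Power-density ratio: P_B/P_A = (V_B/V_A)³ = (1.24729)³ = 1.94045

1.940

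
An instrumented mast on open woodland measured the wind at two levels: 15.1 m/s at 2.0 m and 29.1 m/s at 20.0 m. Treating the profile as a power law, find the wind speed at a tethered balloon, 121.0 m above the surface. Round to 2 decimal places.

48.60 m/s

First find α: α = ln(V₂/V₁)/ln(z₂/z₁) = ln(29.1/15.1)/ln(20.0/2.0) = 0.65604/2.30259 = 0.2849
Extrapolate from 20.0 m to 121.0 m: V₃ = 29.1 × (121.0/20.0)^0.2849 = 29.1 × 1.6701 = 48.5990 m/s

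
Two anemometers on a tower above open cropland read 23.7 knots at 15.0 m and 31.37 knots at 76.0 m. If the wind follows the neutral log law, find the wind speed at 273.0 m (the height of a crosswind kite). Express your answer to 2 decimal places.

Log law: V ∝ ln(z/z₀). From the pair, with r = V₁/V₂ = 0.75550,
ln z₀ = (ln z₁ − r·ln z₂)/(1 − r) = (2.7081 − 0.75550×4.3307)/0.24450 = -2.3060 → z₀ = 0.09966 m
V₃ = V₁ · ln(z₃/z₀)/ln(z₁/z₀) = 23.7 × 7.9154/5.0140 = 37.4143 knots

37.41 knots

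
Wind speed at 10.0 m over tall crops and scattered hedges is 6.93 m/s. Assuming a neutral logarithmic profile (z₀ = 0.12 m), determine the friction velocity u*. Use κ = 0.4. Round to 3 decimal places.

u* ≈ 0.627 m/s

Log law: V(z) = (u*/κ) · ln(z/z₀) ⇒ u* = κ · V / ln(z/z₀)
u* = 0.4 × 6.93 / ln(10.0/0.12) = 0.4 × 6.93 / 4.4228
   = 2.7720 / 4.4228 = 0.6267 m/s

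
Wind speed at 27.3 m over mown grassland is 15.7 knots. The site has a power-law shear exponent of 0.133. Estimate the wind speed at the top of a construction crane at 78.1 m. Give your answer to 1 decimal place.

Power-law profile: V₂ = V₁ · (z₂/z₁)^α
V₂ = 15.7 × (78.1/27.3)^0.133 = 15.7 × (2.8608)^0.133
    = 15.7 × 1.1500 = 18.0556 knots

18.1 knots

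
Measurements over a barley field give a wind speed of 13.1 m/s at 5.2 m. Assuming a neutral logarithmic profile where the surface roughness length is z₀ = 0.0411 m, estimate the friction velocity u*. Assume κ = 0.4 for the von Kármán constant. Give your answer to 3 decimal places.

Log law: V(z) = (u*/κ) · ln(z/z₀) ⇒ u* = κ · V / ln(z/z₀)
u* = 0.4 × 13.1 / ln(5.2/0.0411) = 0.4 × 13.1 / 4.8404
   = 5.2400 / 4.8404 = 1.0826 m/s

u* ≈ 1.083 m/s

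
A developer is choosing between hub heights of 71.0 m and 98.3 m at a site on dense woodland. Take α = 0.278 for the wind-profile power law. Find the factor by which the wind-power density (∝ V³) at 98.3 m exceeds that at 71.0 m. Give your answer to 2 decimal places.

1.31

Speed ratio: V_B/V_A = (z_B/z_A)^α = (98.3/71.0)^0.278 = (1.3845)^0.278 = 1.09466
Power-density ratio: P_B/P_A = (V_B/V_A)³ = (1.09466)³ = 1.31172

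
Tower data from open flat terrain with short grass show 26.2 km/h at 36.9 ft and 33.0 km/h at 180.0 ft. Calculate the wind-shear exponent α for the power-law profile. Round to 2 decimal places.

Power law: V₂/V₁ = (z₂/z₁)^α ⇒ α = ln(V₂/V₁) / ln(z₂/z₁)
α = ln(33.0/26.2) / ln(180.0/36.9) = ln(1.2595) / ln(4.8780)
  = 0.23075 / 1.58475 = 0.14561

α ≈ 0.15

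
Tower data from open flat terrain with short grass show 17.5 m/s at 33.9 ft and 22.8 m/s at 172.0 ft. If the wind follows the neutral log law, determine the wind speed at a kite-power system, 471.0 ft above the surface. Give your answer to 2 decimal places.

26.09 m/s

Log law: V ∝ ln(z/z₀). From the pair, with r = V₁/V₂ = 0.76754,
ln z₀ = (ln z₁ − r·ln z₂)/(1 − r) = (3.5234 − 0.76754×5.1475)/0.23246 = -1.8391 → z₀ = 0.1590 ft
V₃ = V₁ · ln(z₃/z₀)/ln(z₁/z₀) = 17.5 × 7.9940/5.3625 = 26.0874 m/s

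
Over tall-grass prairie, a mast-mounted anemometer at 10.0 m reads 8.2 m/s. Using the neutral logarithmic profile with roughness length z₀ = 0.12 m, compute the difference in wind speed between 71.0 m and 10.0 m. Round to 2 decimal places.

Log law: V₂ = V₁ · ln(z₂/z₀)/ln(z₁/z₀) = 8.2 × 6.3829/4.4228 = 11.8340 m/s
ΔV = 11.8340 − 8.2 = 3.6340 m/s

3.63 m/s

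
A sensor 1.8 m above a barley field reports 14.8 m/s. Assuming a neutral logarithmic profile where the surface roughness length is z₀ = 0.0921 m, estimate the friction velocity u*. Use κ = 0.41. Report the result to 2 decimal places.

u* ≈ 2.04 m/s

Log law: V(z) = (u*/κ) · ln(z/z₀) ⇒ u* = κ · V / ln(z/z₀)
u* = 0.41 × 14.8 / ln(1.8/0.0921) = 0.41 × 14.8 / 2.9727
   = 6.0680 / 2.9727 = 2.0413 m/s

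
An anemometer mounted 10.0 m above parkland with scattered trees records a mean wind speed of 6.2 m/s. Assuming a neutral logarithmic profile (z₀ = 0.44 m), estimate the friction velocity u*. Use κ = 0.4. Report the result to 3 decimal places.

u* ≈ 0.794 m/s

Log law: V(z) = (u*/κ) · ln(z/z₀) ⇒ u* = κ · V / ln(z/z₀)
u* = 0.4 × 6.2 / ln(10.0/0.44) = 0.4 × 6.2 / 3.1236
   = 2.4800 / 3.1236 = 0.7940 m/s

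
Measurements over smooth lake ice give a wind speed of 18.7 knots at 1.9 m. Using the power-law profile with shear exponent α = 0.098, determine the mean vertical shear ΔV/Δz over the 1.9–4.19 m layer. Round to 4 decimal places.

0.6581 knots/m

Power law: V₂ = V₁ · (z₂/z₁)^α = 18.7 × (2.2053)^0.098 = 20.2069 knots
ΔV/Δz = (20.2069 − 18.7)/(4.19 − 1.9) = 1.5069/2.2900 = 0.65806 knots/m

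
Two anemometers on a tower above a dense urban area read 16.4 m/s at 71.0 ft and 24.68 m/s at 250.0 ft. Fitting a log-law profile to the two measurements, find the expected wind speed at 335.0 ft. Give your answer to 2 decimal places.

26.61 m/s

Log law: V ∝ ln(z/z₀). From the pair, with r = V₁/V₂ = 0.66451,
ln z₀ = (ln z₁ − r·ln z₂)/(1 − r) = (4.2627 − 0.66451×5.5215)/0.33549 = 1.7694 → z₀ = 5.868 ft
V₃ = V₁ · ln(z₃/z₀)/ln(z₁/z₀) = 16.4 × 4.0447/2.4932 = 26.6051 m/s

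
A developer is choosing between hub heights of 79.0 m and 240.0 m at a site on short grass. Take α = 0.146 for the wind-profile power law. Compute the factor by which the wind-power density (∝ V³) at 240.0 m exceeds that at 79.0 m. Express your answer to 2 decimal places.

1.63

Speed ratio: V_B/V_A = (z_B/z_A)^α = (240.0/79.0)^0.146 = (3.0380)^0.146 = 1.17614
Power-density ratio: P_B/P_A = (V_B/V_A)³ = (1.17614)³ = 1.62694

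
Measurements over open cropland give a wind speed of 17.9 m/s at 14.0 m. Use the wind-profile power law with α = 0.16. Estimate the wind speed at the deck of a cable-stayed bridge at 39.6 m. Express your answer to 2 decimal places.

21.14 m/s

Power-law profile: V₂ = V₁ · (z₂/z₁)^α
V₂ = 17.9 × (39.6/14.0)^0.16 = 17.9 × (2.8286)^0.16
    = 17.9 × 1.1810 = 21.1399 m/s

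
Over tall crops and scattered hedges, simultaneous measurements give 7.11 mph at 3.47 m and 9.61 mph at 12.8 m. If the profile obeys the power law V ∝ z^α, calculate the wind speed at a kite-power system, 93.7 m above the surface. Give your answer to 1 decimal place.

15.2 mph

First find α: α = ln(V₂/V₁)/ln(z₂/z₁) = ln(9.61/7.11)/ln(12.8/3.47) = 0.30130/1.30529 = 0.2308
Extrapolate from 12.8 m to 93.7 m: V₃ = 9.61 × (93.7/12.8)^0.2308 = 9.61 × 1.5833 = 15.2154 mph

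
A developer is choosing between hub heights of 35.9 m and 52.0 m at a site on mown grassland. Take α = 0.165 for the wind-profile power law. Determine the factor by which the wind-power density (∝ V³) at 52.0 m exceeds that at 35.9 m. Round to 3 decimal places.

1.201

Speed ratio: V_B/V_A = (z_B/z_A)^α = (52.0/35.9)^0.165 = (1.4485)^0.165 = 1.06304
Power-density ratio: P_B/P_A = (V_B/V_A)³ = (1.06304)³ = 1.20130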